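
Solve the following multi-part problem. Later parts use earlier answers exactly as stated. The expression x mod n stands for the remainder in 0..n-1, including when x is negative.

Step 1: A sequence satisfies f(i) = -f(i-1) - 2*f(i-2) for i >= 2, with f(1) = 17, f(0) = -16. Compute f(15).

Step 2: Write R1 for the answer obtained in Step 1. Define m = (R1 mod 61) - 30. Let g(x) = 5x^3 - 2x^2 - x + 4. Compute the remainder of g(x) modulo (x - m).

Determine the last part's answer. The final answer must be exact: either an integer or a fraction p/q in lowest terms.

Step 1: f(2) = -1*(17) - 2*(-16) = 15; iterating: f(2)=15, f(3)=-49, f(4)=19, f(5)=79, f(6)=-117, f(7)=-41, f(8)=275, f(9)=-193, f(10)=-357, f(11)=743, f(12)=-29, f(13)=-1457, f(14)=1515, f(15)=1399; answer 1399
Step 2: R1 = 1399; m = 27; remainder = value at the root: 5*(27)^3 - 2*(27)^2 - 1*(27)^1 + 4 = (98415) + (-1458) + (-27) + (4) = 96934; answer 96934

96934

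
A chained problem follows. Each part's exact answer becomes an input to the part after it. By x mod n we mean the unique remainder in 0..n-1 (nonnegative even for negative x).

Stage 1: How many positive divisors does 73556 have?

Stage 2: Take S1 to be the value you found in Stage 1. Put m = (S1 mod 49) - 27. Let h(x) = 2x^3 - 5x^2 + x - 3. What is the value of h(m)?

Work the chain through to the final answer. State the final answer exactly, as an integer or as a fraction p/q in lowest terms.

-105

Stage 1: 73556 = 2^2 * 7 * 37 * 71; number of divisors = (2+1) * (1+1) * (1+1) * (1+1) = 24; answer 24
Stage 2: S1 = 24; m = -3; 2*(-3)^3 - 5*(-3)^2 + 1*(-3)^1 - 3 = (-54) + (-45) + (-3) + (-3) = -105; answer -105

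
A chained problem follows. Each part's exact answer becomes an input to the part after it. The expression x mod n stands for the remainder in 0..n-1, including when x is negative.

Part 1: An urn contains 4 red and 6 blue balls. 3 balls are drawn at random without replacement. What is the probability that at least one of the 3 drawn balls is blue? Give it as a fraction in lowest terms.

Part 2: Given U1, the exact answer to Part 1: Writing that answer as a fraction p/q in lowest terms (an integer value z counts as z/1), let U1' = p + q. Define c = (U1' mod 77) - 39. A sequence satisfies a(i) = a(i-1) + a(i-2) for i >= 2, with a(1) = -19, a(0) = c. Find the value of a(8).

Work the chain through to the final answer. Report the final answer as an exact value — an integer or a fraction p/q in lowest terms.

-139

Part 1: total draws C(10,3) = 120; complement C(4,3) = 4; favorable 120 - 4 = 116; P = 29/30; answer 29/30
Part 2: U1 = 29/30; threaded value p + q = 59; c = 20; a(2) = 1*(-19) + 1*(20) = 1; iterating: a(2)=1, a(3)=-18, a(4)=-17, a(5)=-35, a(6)=-52, a(7)=-87, a(8)=-139; answer -139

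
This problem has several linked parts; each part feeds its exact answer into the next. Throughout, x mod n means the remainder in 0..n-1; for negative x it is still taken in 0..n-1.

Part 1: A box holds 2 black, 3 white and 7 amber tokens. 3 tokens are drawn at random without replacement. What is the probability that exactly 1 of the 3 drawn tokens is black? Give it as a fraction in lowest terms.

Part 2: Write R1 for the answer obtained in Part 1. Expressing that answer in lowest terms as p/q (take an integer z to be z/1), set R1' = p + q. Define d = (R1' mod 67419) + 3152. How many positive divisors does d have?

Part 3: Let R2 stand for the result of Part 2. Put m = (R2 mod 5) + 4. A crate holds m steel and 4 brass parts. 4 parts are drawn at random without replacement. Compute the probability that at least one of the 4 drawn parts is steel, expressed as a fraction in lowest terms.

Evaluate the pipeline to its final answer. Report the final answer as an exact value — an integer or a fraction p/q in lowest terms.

Part 1: total draws C(12,3) = 220; favorable C(2,1)*C(10,2) = 90; P = 9/22; answer 9/22
Part 2: R1 = 9/22; threaded value p + q = 31; d = 3183; 3183 = 3 * 1061; number of divisors = (1+1) * (1+1) = 4; answer 4
Part 3: R2 = 4; m = 8; total draws C(12,4) = 495; complement C(4,4) = 1; favorable 495 - 1 = 494; P = 494/495; answer 494/495

494/495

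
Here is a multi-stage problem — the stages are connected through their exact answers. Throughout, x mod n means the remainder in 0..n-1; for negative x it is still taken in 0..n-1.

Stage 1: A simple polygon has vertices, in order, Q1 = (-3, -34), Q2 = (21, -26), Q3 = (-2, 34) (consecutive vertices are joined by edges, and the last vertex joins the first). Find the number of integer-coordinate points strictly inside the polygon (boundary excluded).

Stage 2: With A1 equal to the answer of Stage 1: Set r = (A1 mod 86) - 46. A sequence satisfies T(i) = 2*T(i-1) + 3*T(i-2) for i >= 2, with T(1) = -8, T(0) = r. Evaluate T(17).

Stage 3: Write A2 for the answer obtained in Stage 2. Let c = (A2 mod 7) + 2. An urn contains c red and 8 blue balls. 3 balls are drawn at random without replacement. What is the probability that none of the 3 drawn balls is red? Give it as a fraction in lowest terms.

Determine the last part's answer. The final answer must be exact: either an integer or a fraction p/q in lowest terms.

28/143

Stage 1: cross terms: (-3*-26 - 21*-34)=792, (21*34 - -2*-26)=662, (-2*-34 - -3*34)=170; twice the area = |1624| = 1624; area = 812; boundary points = 8 + 1 + 1 = 10; strictly interior points = area - boundary/2 + 1 = 808; answer 808
Stage 2: A1 = 808; r = -12; T(2) = 2*(-8) + 3*(-12) = -52; iterating: T(2)=-52, T(3)=-128, T(4)=-412, T(5)=-1208, T(6)=-3652, T(7)=-10928, T(8)=-32812, T(9)=-98408, T(10)=-295252, T(11)=-885728, T(12)=-2657212, T(13)=-7971608, T(14)=-23914852, T(15)=-71744528, T(16)=-215233612, T(17)=-645700808; answer -645700808
Stage 3: A2 = -645700808; c = 5; total draws C(13,3) = 286; favorable C(8,3) = 56; P = 28/143; answer 28/143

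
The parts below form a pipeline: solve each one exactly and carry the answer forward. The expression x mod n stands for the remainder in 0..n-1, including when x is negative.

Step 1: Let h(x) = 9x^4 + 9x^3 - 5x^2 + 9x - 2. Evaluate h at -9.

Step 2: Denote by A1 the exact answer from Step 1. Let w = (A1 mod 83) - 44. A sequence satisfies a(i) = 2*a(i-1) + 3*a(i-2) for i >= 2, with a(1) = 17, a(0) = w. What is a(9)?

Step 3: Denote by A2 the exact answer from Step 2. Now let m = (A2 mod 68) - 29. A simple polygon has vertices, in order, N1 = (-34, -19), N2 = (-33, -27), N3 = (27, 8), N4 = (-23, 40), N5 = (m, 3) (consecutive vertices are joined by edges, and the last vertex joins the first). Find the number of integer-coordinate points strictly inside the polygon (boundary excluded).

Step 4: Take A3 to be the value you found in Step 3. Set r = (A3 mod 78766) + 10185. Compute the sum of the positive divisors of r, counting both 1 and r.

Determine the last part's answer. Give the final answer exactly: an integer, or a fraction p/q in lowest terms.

16848

Step 1: 9*(-9)^4 + 9*(-9)^3 - 5*(-9)^2 + 9*(-9)^1 - 2 = (59049) + (-6561) + (-405) + (-81) + (-2) = 52000; answer 52000
Step 2: A1 = 52000; w = -2; a(2) = 2*(17) + 3*(-2) = 28; iterating: a(2)=28, a(3)=107, a(4)=298, a(5)=917, a(6)=2728, a(7)=8207, a(8)=24598, a(9)=73817; answer 73817
Step 3: A2 = 73817; m = 8; cross terms: (-34*-27 - -33*-19)=291, (-33*8 - 27*-27)=465, (27*40 - -23*8)=1264, (-23*3 - 8*40)=-389, (8*-19 - -34*3)=-50; twice the area = |1581| = 1581; area = 1581/2; boundary points = 1 + 5 + 2 + 1 + 2 = 11; strictly interior points = area - boundary/2 + 1 = 786; answer 786
Step 4: A3 = 786; r = 10971; 10971 = 3^2 * 23 * 53; sigma = (1 + 3 + 9) * (1 + 23) * (1 + 53) = 13 * 24 * 54 = 16848; answer 16848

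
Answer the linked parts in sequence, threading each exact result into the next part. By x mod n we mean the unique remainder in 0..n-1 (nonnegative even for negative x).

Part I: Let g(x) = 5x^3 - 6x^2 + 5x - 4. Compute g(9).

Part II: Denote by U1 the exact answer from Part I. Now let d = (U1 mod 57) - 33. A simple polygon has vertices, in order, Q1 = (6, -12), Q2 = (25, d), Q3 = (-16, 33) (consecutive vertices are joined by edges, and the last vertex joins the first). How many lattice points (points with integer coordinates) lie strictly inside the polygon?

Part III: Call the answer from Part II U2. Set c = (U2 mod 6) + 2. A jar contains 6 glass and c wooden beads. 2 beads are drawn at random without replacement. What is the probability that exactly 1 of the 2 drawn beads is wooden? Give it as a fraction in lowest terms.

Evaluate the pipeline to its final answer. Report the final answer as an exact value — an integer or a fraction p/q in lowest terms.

8/15

Part I: 5*(9)^3 - 6*(9)^2 + 5*(9)^1 - 4 = (3645) + (-486) + (45) + (-4) = 3200; answer 3200
Part II: U1 = 3200; d = -25; cross terms: (6*-25 - 25*-12)=150, (25*33 - -16*-25)=425, (-16*-12 - 6*33)=-6; twice the area = |569| = 569; area = 569/2; boundary points = 1 + 1 + 1 = 3; strictly interior points = area - boundary/2 + 1 = 284; answer 284
Part III: U2 = 284; c = 4; total draws C(10,2) = 45; favorable C(4,1)*C(6,1) = 24; P = 8/15; answer 8/15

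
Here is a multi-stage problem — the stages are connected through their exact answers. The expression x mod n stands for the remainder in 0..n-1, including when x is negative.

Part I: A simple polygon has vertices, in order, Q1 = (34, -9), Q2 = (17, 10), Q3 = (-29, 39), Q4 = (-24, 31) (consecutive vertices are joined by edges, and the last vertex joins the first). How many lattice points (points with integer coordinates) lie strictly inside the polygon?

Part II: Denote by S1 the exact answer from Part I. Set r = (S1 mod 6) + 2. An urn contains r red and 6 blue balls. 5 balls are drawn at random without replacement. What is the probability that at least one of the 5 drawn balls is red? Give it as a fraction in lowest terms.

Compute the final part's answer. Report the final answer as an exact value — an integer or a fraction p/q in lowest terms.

Part I: cross terms: (34*10 - 17*-9)=493, (17*39 - -29*10)=953, (-29*31 - -24*39)=37, (-24*-9 - 34*31)=-838; twice the area = |645| = 645; area = 645/2; boundary points = 1 + 1 + 1 + 2 = 5; strictly interior points = area - boundary/2 + 1 = 321; answer 321
Part II: S1 = 321; r = 5; total draws C(11,5) = 462; complement C(6,5) = 6; favorable 462 - 6 = 456; P = 76/77; answer 76/77

76/77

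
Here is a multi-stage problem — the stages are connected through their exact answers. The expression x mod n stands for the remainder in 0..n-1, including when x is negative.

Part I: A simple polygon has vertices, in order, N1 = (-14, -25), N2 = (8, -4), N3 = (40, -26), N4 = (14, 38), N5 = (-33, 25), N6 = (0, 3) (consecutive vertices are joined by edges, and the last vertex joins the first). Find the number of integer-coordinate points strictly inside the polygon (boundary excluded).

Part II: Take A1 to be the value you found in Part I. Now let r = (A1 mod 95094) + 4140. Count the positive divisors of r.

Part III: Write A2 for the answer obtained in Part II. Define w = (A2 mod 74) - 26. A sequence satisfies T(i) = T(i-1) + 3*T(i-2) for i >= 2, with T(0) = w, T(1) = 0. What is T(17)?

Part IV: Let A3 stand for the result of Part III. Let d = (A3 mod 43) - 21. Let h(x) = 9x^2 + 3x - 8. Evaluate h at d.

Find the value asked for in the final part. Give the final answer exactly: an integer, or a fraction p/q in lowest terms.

1252

Part I: cross terms: (-14*-4 - 8*-25)=256, (8*-26 - 40*-4)=-48, (40*38 - 14*-26)=1884, (14*25 - -33*38)=1604, (-33*3 - 0*25)=-99, (0*-25 - -14*3)=42; twice the area = |3639| = 3639; area = 3639/2; boundary points = 1 + 2 + 2 + 1 + 11 + 14 = 31; strictly interior points = area - boundary/2 + 1 = 1805; answer 1805
Part II: A1 = 1805; r = 5945; 5945 = 5 * 29 * 41; number of divisors = (1+1) * (1+1) * (1+1) = 8; answer 8
Part III: A2 = 8; w = -18; T(2) = 1*(0) + 3*(-18) = -54; iterating: T(2)=-54, T(3)=-54, T(4)=-216, T(5)=-378, T(6)=-1026, T(7)=-2160, T(8)=-5238, T(9)=-11718, T(10)=-27432, T(11)=-62586, T(12)=-144882, T(13)=-332640, T(14)=-767286, T(15)=-1765206, T(16)=-4067064, T(17)=-9362682; answer -9362682
Part IV: A3 = -9362682; d = -12; 9*(-12)^2 + 3*(-12)^1 - 8 = (1296) + (-36) + (-8) = 1252; answer 1252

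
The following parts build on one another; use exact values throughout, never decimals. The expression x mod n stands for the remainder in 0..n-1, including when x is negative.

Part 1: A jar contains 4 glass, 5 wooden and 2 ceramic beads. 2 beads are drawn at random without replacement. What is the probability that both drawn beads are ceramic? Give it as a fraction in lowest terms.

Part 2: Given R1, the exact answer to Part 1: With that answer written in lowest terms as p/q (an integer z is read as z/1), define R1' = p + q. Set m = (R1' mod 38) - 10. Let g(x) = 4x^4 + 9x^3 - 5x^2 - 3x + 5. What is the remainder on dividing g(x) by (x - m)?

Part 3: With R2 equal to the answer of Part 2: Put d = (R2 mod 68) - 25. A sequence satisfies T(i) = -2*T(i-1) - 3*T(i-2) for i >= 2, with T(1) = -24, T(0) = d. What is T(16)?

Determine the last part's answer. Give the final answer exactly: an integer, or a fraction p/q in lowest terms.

-143592

Part 1: total draws C(11,2) = 55; favorable C(2,2) = 1; P = 1/55; answer 1/55
Part 2: R1 = 1/55; threaded value p + q = 56; m = 8; remainder = value at the root: 4*(8)^4 + 9*(8)^3 - 5*(8)^2 - 3*(8)^1 + 5 = (16384) + (4608) + (-320) + (-24) + (5) = 20653; answer 20653
Part 3: R2 = 20653; d = 24; T(2) = -2*(-24) - 3*(24) = -24; iterating: T(2)=-24, T(3)=120, T(4)=-168, T(5)=-24, T(6)=552, T(7)=-1032, T(8)=408, T(9)=2280, T(10)=-5784, T(11)=4728, T(12)=7896, T(13)=-29976, T(14)=36264, T(15)=17400, T(16)=-143592; answer -143592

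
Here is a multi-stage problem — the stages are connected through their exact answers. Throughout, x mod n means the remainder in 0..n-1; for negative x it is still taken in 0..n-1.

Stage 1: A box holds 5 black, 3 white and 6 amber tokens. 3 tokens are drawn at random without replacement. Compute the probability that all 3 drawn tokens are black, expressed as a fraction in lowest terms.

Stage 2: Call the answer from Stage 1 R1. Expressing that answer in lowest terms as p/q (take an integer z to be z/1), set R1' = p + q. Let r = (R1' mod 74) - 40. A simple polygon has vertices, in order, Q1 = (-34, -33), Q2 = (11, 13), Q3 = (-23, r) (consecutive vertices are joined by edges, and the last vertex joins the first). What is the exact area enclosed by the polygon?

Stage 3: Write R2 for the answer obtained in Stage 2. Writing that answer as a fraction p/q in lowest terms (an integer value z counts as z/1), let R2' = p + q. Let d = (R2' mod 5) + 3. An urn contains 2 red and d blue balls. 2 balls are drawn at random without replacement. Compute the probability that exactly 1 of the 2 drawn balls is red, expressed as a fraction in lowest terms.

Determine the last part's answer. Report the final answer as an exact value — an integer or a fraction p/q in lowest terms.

3/7

Stage 1: total draws C(14,3) = 364; favorable C(5,3) = 10; P = 5/182; answer 5/182
Stage 2: R1 = 5/182; threaded value p + q = 187; r = -1; cross terms: (-34*13 - 11*-33)=-79, (11*-1 - -23*13)=288, (-23*-33 - -34*-1)=725; twice the area = |934| = 934; area = 467; answer 467
Stage 3: R2 = 467; threaded value p + q = 468; d = 6; total draws C(8,2) = 28; favorable C(2,1)*C(6,1) = 12; P = 3/7; answer 3/7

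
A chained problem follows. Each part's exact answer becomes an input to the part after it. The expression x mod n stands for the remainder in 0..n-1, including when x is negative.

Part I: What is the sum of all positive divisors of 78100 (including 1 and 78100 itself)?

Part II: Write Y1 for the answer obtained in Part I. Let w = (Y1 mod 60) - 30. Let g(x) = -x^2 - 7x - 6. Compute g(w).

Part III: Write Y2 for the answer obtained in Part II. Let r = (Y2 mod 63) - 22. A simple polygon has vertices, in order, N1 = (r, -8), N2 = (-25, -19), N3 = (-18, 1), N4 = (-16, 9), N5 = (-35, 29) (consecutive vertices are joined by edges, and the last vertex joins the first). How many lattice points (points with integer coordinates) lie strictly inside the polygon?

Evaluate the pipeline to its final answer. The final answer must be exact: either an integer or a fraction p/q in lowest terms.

Part I: 78100 = 2^2 * 5^2 * 11 * 71; sigma = (1 + 2 + 4) * (1 + 5 + 25) * (1 + 11) * (1 + 71) = 7 * 31 * 12 * 72 = 187488; answer 187488
Part II: Y1 = 187488; w = 18; -1*(18)^2 - 7*(18)^1 - 6 = (-324) + (-126) + (-6) = -456; answer -456
Part III: Y2 = -456; r = 26; cross terms: (26*-19 - -25*-8)=-694, (-25*1 - -18*-19)=-367, (-18*9 - -16*1)=-146, (-16*29 - -35*9)=-149, (-35*-8 - 26*29)=-474; twice the area = |-1830| = 1830; area = 915; boundary points = 1 + 1 + 2 + 1 + 1 = 6; strictly interior points = area - boundary/2 + 1 = 913; answer 913

913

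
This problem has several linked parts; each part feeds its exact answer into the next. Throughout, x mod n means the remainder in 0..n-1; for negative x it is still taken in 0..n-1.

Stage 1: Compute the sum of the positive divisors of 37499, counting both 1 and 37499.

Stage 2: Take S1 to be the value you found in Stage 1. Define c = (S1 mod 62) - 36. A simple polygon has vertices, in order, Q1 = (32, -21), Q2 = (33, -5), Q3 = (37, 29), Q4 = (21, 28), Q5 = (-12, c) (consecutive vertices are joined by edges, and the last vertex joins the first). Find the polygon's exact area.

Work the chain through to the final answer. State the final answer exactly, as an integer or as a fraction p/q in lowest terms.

Stage 1: 37499 = 7 * 11 * 487; sigma = (1 + 7) * (1 + 11) * (1 + 487) = 8 * 12 * 488 = 46848; answer 46848
Stage 2: S1 = 46848; c = 2; cross terms: (32*-5 - 33*-21)=533, (33*29 - 37*-5)=1142, (37*28 - 21*29)=427, (21*2 - -12*28)=378, (-12*-21 - 32*2)=188; twice the area = |2668| = 2668; area = 1334; answer 1334

1334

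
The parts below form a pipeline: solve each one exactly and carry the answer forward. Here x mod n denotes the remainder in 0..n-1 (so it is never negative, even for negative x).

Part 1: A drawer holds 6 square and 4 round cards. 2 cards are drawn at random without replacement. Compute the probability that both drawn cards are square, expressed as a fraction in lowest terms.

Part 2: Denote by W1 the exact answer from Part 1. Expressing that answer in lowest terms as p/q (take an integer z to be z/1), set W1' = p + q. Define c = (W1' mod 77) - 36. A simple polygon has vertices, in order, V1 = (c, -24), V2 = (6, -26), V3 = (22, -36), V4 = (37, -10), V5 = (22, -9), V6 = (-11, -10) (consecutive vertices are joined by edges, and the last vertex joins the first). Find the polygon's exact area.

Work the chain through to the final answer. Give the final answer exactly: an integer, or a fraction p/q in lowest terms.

Part 1: total draws C(10,2) = 45; favorable C(6,2) = 15; P = 1/3; answer 1/3
Part 2: W1 = 1/3; threaded value p + q = 4; c = -32; cross terms: (-32*-26 - 6*-24)=976, (6*-36 - 22*-26)=356, (22*-10 - 37*-36)=1112, (37*-9 - 22*-10)=-113, (22*-10 - -11*-9)=-319, (-11*-24 - -32*-10)=-56; twice the area = |1956| = 1956; area = 978; answer 978

978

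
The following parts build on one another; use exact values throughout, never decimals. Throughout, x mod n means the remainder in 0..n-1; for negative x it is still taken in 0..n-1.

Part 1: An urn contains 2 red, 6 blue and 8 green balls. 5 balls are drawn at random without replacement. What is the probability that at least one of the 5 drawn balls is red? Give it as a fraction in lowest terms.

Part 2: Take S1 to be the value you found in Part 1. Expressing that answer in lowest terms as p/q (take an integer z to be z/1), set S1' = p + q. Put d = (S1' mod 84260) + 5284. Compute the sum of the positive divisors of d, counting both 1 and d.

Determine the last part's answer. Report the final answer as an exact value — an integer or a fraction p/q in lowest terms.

5652

Part 1: total draws C(16,5) = 4368; complement C(14,5) = 2002; favorable 4368 - 2002 = 2366; P = 13/24; answer 13/24
Part 2: S1 = 13/24; threaded value p + q = 37; d = 5321; 5321 = 17 * 313; sigma = (1 + 17) * (1 + 313) = 18 * 314 = 5652; answer 5652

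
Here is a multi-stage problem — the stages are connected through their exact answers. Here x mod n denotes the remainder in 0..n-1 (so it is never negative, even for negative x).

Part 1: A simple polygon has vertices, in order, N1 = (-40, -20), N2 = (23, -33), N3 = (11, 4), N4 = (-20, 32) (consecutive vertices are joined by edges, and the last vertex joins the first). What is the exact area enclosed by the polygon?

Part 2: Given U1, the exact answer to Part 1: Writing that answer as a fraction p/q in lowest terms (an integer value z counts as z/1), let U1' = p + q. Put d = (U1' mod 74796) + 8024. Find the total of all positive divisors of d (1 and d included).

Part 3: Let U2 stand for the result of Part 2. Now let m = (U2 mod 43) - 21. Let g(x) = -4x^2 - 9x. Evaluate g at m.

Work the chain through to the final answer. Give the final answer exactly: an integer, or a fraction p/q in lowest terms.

-684

Part 1: cross terms: (-40*-33 - 23*-20)=1780, (23*4 - 11*-33)=455, (11*32 - -20*4)=432, (-20*-20 - -40*32)=1680; twice the area = |4347| = 4347; area = 4347/2; answer 4347/2
Part 2: U1 = 4347/2; threaded value p + q = 4349; d = 12373; 12373 is prime, so its only divisors are 1 and 12373; sigma = 1 + 12373 = 12374; answer 12374
Part 3: U2 = 12374; m = 12; -4*(12)^2 - 9*(12)^1 = (-576) + (-108) = -684; answer -684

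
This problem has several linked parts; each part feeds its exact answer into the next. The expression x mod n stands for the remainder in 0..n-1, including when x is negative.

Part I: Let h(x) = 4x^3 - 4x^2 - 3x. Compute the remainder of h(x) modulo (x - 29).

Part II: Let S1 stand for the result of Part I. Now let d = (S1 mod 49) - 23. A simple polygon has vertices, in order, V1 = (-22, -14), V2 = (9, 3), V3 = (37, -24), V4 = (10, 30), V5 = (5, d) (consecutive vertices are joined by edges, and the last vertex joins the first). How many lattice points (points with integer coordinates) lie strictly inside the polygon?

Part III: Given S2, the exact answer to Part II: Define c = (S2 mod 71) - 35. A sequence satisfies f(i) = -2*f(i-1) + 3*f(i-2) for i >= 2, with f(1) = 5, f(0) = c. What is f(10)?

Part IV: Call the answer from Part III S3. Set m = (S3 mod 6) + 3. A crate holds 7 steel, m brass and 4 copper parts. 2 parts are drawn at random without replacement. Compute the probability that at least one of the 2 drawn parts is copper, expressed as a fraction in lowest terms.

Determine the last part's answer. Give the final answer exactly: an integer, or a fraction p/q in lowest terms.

9/20

Part I: remainder = value at the root: 4*(29)^3 - 4*(29)^2 - 3*(29)^1 = (97556) + (-3364) + (-87) = 94105; answer 94105
Part II: S1 = 94105; d = 2; cross terms: (-22*3 - 9*-14)=60, (9*-24 - 37*3)=-327, (37*30 - 10*-24)=1350, (10*2 - 5*30)=-130, (5*-14 - -22*2)=-26; twice the area = |927| = 927; area = 927/2; boundary points = 1 + 1 + 27 + 1 + 1 = 31; strictly interior points = area - boundary/2 + 1 = 449; answer 449
Part III: S2 = 449; c = -12; f(2) = -2*(5) + 3*(-12) = -46; iterating: f(2)=-46, f(3)=107, f(4)=-352, f(5)=1025, f(6)=-3106, f(7)=9287, f(8)=-27892, f(9)=83645, f(10)=-250966; answer -250966
Part IV: S3 = -250966; m = 5; total draws C(16,2) = 120; complement C(12,2) = 66; favorable 120 - 66 = 54; P = 9/20; answer 9/20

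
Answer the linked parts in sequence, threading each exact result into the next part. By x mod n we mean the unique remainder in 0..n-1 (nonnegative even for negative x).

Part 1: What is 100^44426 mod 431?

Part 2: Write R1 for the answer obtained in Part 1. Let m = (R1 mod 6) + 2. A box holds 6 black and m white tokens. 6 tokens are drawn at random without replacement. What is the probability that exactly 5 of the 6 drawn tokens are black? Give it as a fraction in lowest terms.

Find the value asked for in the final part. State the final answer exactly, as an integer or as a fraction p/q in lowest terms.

Part 1: squarings mod 431: 100^1=100, 100^2=87, 100^4=242, 100^8=379, 100^16=118, 100^32=132, 100^64=184, 100^128=238, 100^256=183, 100^512=302, 100^1024=263, 100^2048=209, 100^4096=150, 100^8192=88, 100^16384=417, 100^32768=196; 100^44426 = 100^2 * 100^8 * 100^128 * 100^256 * 100^1024 * 100^2048 * 100^8192 * 100^32768 = 123 (mod 431); answer 123
Part 2: R1 = 123; m = 5; total draws C(11,6) = 462; favorable C(6,5)*C(5,1) = 30; P = 5/77; answer 5/77

5/77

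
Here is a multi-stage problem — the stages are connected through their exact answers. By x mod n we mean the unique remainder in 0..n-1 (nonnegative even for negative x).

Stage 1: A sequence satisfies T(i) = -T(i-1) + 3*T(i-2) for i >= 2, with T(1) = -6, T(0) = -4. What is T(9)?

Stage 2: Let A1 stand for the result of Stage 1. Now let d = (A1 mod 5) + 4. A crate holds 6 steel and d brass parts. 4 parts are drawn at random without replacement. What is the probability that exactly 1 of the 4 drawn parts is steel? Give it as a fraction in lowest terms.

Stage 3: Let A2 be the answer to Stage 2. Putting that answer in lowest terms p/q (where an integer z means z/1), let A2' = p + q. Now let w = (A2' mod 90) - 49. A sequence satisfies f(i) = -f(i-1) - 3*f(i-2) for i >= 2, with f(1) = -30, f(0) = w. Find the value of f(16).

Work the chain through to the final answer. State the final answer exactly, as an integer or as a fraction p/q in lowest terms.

196194

Stage 1: T(2) = -1*(-6) + 3*(-4) = -6; iterating: T(2)=-6, T(3)=-12, T(4)=-6, T(5)=-30, T(6)=12, T(7)=-102, T(8)=138, T(9)=-444; answer -444
Stage 2: A1 = -444; d = 5; total draws C(11,4) = 330; favorable C(6,1)*C(5,3) = 60; P = 2/11; answer 2/11
Stage 3: A2 = 2/11; threaded value p + q = 13; w = -36; f(2) = -1*(-30) - 3*(-36) = 138; iterating: f(2)=138, f(3)=-48, f(4)=-366, f(5)=510, f(6)=588, f(7)=-2118, f(8)=354, f(9)=6000, f(10)=-7062, f(11)=-10938, f(12)=32124, f(13)=690, f(14)=-97062, f(15)=94992, f(16)=196194; answer 196194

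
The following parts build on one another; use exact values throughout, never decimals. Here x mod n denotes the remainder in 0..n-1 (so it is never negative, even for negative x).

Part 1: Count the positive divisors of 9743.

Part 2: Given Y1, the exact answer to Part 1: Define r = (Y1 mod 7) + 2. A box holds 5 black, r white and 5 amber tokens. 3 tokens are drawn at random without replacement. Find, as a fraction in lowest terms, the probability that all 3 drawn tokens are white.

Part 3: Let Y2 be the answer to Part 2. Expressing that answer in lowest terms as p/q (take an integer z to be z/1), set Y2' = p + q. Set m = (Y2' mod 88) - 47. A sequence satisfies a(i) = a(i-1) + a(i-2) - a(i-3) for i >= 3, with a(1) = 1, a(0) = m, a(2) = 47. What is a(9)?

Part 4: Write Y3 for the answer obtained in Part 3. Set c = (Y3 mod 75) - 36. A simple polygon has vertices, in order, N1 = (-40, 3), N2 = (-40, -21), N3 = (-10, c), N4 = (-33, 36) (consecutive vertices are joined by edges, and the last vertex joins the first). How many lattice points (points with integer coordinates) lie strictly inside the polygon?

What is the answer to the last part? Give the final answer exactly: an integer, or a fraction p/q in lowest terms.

765

Part 1: 9743 is prime, so its only divisors are 1 and 9743; count = 2; answer 2
Part 2: Y1 = 2; r = 4; total draws C(14,3) = 364; favorable C(4,3) = 4; P = 1/91; answer 1/91
Part 3: Y2 = 1/91; threaded value p + q = 92; m = -43; a(3) = 1*(47) + 1*(1) - 1*(-43) = 91; iterating: a(3)=91, a(4)=137, a(5)=181, a(6)=227, a(7)=271, a(8)=317, a(9)=361; answer 361
Part 4: Y3 = 361; c = 25; cross terms: (-40*-21 - -40*3)=960, (-40*25 - -10*-21)=-1210, (-10*36 - -33*25)=465, (-33*3 - -40*36)=1341; twice the area = |1556| = 1556; area = 778; boundary points = 24 + 2 + 1 + 1 = 28; strictly interior points = area - boundary/2 + 1 = 765; answer 765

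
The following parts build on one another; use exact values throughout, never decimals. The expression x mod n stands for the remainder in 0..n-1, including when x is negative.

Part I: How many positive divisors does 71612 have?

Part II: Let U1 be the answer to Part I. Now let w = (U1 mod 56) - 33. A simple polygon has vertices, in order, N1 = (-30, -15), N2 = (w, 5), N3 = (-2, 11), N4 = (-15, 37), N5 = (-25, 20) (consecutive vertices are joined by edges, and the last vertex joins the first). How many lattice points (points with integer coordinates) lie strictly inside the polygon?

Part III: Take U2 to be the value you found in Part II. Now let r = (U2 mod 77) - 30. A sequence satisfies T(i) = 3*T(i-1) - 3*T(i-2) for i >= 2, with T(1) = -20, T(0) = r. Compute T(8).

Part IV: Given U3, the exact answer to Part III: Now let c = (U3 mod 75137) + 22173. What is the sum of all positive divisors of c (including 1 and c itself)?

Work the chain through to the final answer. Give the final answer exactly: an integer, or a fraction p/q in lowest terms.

39936

Part I: 71612 = 2^2 * 17903; number of divisors = (2+1) * (1+1) = 6; answer 6
Part II: U1 = 6; w = -27; cross terms: (-30*5 - -27*-15)=-555, (-27*11 - -2*5)=-287, (-2*37 - -15*11)=91, (-15*20 - -25*37)=625, (-25*-15 - -30*20)=975; twice the area = |849| = 849; area = 849/2; boundary points = 1 + 1 + 13 + 1 + 5 = 21; strictly interior points = area - boundary/2 + 1 = 415; answer 415
Part III: U2 = 415; r = 0; T(2) = 3*(-20) - 3*(0) = -60; iterating: T(2)=-60, T(3)=-120, T(4)=-180, T(5)=-180, T(6)=0, T(7)=540, T(8)=1620; answer 1620
Part IV: U3 = 1620; c = 23793; 23793 = 3 * 7 * 11 * 103; sigma = (1 + 3) * (1 + 7) * (1 + 11) * (1 + 103) = 4 * 8 * 12 * 104 = 39936; answer 39936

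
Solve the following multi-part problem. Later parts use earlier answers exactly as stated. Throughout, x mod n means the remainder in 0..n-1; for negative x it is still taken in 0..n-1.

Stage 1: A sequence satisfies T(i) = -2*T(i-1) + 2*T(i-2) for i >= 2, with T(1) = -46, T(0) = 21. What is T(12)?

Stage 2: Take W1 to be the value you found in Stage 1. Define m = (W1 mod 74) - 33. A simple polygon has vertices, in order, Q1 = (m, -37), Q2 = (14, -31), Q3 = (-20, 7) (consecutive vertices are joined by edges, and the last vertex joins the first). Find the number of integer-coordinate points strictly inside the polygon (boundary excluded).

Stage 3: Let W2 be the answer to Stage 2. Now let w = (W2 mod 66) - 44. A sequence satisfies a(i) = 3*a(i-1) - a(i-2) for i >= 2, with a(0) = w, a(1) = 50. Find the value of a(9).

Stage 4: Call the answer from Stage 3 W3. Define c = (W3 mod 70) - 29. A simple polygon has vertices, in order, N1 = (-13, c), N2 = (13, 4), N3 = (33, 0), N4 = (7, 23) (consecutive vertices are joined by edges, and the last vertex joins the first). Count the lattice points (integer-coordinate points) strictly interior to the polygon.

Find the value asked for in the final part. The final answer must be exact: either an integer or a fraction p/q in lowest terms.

Stage 1: T(2) = -2*(-46) + 2*(21) = 134; iterating: T(2)=134, T(3)=-360, T(4)=988, T(5)=-2696, T(6)=7368, T(7)=-20128, T(8)=54992, T(9)=-150240, T(10)=410464, T(11)=-1121408, T(12)=3063744; answer 3063744
Stage 2: W1 = 3063744; m = 37; cross terms: (37*-31 - 14*-37)=-629, (14*7 - -20*-31)=-522, (-20*-37 - 37*7)=481; twice the area = |-670| = 670; area = 335; boundary points = 1 + 2 + 1 = 4; strictly interior points = area - boundary/2 + 1 = 334; answer 334
Stage 3: W2 = 334; w = -40; a(2) = 3*(50) - 1*(-40) = 190; iterating: a(2)=190, a(3)=520, a(4)=1370, a(5)=3590, a(6)=9400, a(7)=24610, a(8)=64430, a(9)=168680; answer 168680
Stage 4: W3 = 168680; c = 21; cross terms: (-13*4 - 13*21)=-325, (13*0 - 33*4)=-132, (33*23 - 7*0)=759, (7*21 - -13*23)=446; twice the area = |748| = 748; area = 374; boundary points = 1 + 4 + 1 + 2 = 8; strictly interior points = area - boundary/2 + 1 = 371; answer 371

371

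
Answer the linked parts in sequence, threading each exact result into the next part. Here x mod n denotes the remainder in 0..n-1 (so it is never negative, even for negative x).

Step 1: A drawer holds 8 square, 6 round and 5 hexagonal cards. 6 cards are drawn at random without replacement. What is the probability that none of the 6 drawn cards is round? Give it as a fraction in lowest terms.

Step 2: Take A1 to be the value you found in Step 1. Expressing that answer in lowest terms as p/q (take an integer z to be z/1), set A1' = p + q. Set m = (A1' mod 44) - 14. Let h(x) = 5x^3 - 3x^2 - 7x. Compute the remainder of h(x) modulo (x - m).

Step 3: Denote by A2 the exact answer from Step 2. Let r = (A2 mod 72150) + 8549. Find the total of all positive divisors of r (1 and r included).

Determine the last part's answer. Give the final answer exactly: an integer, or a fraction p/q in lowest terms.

21888

Step 1: total draws C(19,6) = 27132; favorable C(13,6) = 1716; P = 143/2261; answer 143/2261
Step 2: A1 = 143/2261; threaded value p + q = 2404; m = 14; remainder = value at the root: 5*(14)^3 - 3*(14)^2 - 7*(14)^1 = (13720) + (-588) + (-98) = 13034; answer 13034
Step 3: A2 = 13034; r = 21583; 21583 = 113 * 191; sigma = (1 + 113) * (1 + 191) = 114 * 192 = 21888; answer 21888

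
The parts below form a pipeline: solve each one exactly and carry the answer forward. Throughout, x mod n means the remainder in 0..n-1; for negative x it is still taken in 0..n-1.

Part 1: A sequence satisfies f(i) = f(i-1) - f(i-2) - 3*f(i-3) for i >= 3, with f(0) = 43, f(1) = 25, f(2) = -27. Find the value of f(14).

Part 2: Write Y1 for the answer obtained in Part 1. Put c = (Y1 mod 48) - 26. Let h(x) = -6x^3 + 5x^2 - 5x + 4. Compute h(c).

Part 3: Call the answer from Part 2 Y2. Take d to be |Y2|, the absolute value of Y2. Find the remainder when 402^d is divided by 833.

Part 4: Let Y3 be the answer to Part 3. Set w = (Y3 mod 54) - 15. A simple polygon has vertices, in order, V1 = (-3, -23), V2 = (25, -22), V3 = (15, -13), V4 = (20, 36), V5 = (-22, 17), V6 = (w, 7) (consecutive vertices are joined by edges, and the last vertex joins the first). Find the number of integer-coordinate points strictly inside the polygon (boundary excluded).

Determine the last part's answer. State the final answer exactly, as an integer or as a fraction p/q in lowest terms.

1038

Part 1: f(3) = 1*(-27) - 1*(25) - 3*(43) = -181; iterating: f(3)=-181, f(4)=-229, f(5)=33, f(6)=805, f(7)=1459, f(8)=555, f(9)=-3319, f(10)=-8251, f(11)=-6597, f(12)=11611, f(13)=42961, f(14)=51141; answer 51141
Part 2: Y1 = 51141; c = -5; -6*(-5)^3 + 5*(-5)^2 - 5*(-5)^1 + 4 = (750) + (125) + (25) + (4) = 904; answer 904
Part 3: Y2 = 904; d = 904; squarings mod 833: 402^1=402, 402^2=2, 402^4=4, 402^8=16, 402^16=256, 402^32=562, 402^64=137, 402^128=443, 402^256=494, 402^512=800; 402^904 = 402^8 * 402^128 * 402^256 * 402^512 = 186 (mod 833); answer 186
Part 4: Y3 = 186; w = 9; cross terms: (-3*-22 - 25*-23)=641, (25*-13 - 15*-22)=5, (15*36 - 20*-13)=800, (20*17 - -22*36)=1132, (-22*7 - 9*17)=-307, (9*-23 - -3*7)=-186; twice the area = |2085| = 2085; area = 2085/2; boundary points = 1 + 1 + 1 + 1 + 1 + 6 = 11; strictly interior points = area - boundary/2 + 1 = 1038; answer 1038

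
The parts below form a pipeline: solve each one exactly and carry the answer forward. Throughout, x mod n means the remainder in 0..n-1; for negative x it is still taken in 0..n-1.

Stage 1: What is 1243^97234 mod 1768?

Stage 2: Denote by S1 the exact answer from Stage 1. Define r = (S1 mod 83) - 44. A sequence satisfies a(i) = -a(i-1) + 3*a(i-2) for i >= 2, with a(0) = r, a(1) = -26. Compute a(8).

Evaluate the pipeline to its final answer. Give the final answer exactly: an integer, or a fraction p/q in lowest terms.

Stage 1: squarings mod 1768: 1243^1=1243, 1243^2=1585, 1243^4=1665, 1243^8=1, 1243^16=1, 1243^32=1, 1243^64=1, 1243^128=1, 1243^256=1, 1243^512=1, 1243^1024=1, 1243^2048=1, 1243^4096=1, 1243^8192=1, 1243^16384=1, 1243^32768=1, 1243^65536=1; 1243^97234 = 1243^2 * 1243^16 * 1243^64 * 1243^128 * 1243^256 * 1243^512 * 1243^2048 * 1243^4096 * 1243^8192 * 1243^16384 * 1243^65536 = 1585 (mod 1768); answer 1585
Stage 2: S1 = 1585; r = -36; a(2) = -1*(-26) + 3*(-36) = -82; iterating: a(2)=-82, a(3)=4, a(4)=-250, a(5)=262, a(6)=-1012, a(7)=1798, a(8)=-4834; answer -4834

-4834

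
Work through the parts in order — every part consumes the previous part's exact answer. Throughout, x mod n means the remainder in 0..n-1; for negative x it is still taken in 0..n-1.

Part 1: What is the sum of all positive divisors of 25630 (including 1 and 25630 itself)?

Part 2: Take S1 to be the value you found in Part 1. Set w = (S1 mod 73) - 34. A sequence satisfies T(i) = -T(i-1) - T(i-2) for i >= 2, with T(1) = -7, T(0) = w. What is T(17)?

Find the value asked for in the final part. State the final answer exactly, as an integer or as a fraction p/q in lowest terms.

13

Part 1: 25630 = 2 * 5 * 11 * 233; sigma = (1 + 2) * (1 + 5) * (1 + 11) * (1 + 233) = 3 * 6 * 12 * 234 = 50544; answer 50544
Part 2: S1 = 50544; w = -6; T(2) = -1*(-7) - 1*(-6) = 13; iterating: T(2)=13, T(3)=-6, T(4)=-7, T(5)=13, T(6)=-6, T(7)=-7, T(8)=13, T(9)=-6, T(10)=-7, T(11)=13, T(12)=-6, T(13)=-7, T(14)=13, T(15)=-6, T(16)=-7, T(17)=13; answer 13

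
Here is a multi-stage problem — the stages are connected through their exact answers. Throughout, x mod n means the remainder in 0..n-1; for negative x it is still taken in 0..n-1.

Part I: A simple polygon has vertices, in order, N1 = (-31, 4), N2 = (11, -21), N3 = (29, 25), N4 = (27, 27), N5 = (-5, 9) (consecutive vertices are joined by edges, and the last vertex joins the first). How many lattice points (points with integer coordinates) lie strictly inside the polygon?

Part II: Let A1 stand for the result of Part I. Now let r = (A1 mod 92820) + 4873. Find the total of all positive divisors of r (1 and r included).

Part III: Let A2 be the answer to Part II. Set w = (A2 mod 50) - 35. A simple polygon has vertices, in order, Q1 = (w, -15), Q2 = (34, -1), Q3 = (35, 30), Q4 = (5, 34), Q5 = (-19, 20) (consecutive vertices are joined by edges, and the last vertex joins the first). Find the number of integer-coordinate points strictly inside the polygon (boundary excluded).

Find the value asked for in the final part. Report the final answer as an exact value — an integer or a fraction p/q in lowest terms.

2183

Part I: cross terms: (-31*-21 - 11*4)=607, (11*25 - 29*-21)=884, (29*27 - 27*25)=108, (27*9 - -5*27)=378, (-5*4 - -31*9)=259; twice the area = |2236| = 2236; area = 1118; boundary points = 1 + 2 + 2 + 2 + 1 = 8; strictly interior points = area - boundary/2 + 1 = 1115; answer 1115
Part II: A1 = 1115; r = 5988; 5988 = 2^2 * 3 * 499; sigma = (1 + 2 + 4) * (1 + 3) * (1 + 499) = 7 * 4 * 500 = 14000; answer 14000
Part III: A2 = 14000; w = -35; cross terms: (-35*-1 - 34*-15)=545, (34*30 - 35*-1)=1055, (35*34 - 5*30)=1040, (5*20 - -19*34)=746, (-19*-15 - -35*20)=985; twice the area = |4371| = 4371; area = 4371/2; boundary points = 1 + 1 + 2 + 2 + 1 = 7; strictly interior points = area - boundary/2 + 1 = 2183; answer 2183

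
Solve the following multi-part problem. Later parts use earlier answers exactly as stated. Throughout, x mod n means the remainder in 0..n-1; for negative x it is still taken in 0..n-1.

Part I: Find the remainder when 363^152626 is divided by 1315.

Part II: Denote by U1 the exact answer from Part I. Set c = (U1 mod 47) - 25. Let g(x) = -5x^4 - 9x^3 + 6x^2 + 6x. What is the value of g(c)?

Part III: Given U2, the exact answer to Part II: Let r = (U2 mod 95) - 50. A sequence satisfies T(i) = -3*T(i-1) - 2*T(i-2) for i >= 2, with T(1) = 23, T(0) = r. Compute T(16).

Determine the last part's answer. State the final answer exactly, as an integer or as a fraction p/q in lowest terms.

851919

Part I: squarings mod 1315: 363^1=363, 363^2=269, 363^4=36, 363^8=1296, 363^16=361, 363^32=136, 363^64=86, 363^128=821, 363^256=761, 363^512=521, 363^1024=551, 363^2048=1151, 363^4096=596, 363^8192=166, 363^16384=1256, 363^32768=851, 363^65536=951, 363^131072=996; 363^152626 = 363^2 * 363^16 * 363^32 * 363^1024 * 363^4096 * 363^16384 * 363^131072 = 1224 (mod 1315); answer 1224
Part II: U1 = 1224; c = -23; -5*(-23)^4 - 9*(-23)^3 + 6*(-23)^2 + 6*(-23)^1 = (-1399205) + (109503) + (3174) + (-138) = -1286666; answer -1286666
Part III: U2 = -1286666; r = -36; T(2) = -3*(23) - 2*(-36) = 3; iterating: T(2)=3, T(3)=-55, T(4)=159, T(5)=-367, T(6)=783, T(7)=-1615, T(8)=3279, T(9)=-6607, T(10)=13263, T(11)=-26575, T(12)=53199, T(13)=-106447, T(14)=212943, T(15)=-425935, T(16)=851919; answer 851919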